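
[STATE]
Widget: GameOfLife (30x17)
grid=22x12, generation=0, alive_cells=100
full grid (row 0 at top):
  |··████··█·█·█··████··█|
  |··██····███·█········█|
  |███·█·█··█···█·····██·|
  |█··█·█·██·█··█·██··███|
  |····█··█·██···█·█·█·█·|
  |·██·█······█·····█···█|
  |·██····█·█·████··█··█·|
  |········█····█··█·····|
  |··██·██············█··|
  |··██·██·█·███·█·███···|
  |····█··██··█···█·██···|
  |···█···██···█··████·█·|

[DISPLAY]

Gen: 0                        
··████··█·█·█··████··█        
··██····███·█········█        
███·█·█··█···█·····██·        
█··█·█·██·█··█·██··███        
····█··█·██···█·█·█·█·        
·██·█······█·····█···█        
·██····█·█·████··█··█·        
········█····█··█·····        
··██·██············█··        
··██·██·█·███·█·███···        
····█··██··█···█·██···        
···█···██···█··████·█·        
                              
                              
                              
                              


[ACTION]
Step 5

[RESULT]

Gen: 5                        
·······█████···██·····        
··█··█·██·····█··█····        
·█····██·██·█··████···        
█····█···█··██··█·██··        
·█···█···███·····█····        
···██···█··█······█·█·        
·········██·······███·        
···█·█··███···········        
·····█········██······        
··██·········███······        
············█···█·····        
·············██·······        
                              
                              
                              
                              


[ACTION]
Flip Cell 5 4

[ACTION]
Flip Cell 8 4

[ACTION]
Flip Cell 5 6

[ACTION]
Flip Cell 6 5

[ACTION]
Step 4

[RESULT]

Gen: 9                        
············█·██······        
···········█··█·······        
██····███··█··········        
██······█··██·██··██··        
······██······██······        
······███··██·········        
·······██··██·····█···        
····██·█·███······█···        
···█····████·█········        
···█·█···█·█··██······        
····█·················        
······················        
                              
                              
                              
                              


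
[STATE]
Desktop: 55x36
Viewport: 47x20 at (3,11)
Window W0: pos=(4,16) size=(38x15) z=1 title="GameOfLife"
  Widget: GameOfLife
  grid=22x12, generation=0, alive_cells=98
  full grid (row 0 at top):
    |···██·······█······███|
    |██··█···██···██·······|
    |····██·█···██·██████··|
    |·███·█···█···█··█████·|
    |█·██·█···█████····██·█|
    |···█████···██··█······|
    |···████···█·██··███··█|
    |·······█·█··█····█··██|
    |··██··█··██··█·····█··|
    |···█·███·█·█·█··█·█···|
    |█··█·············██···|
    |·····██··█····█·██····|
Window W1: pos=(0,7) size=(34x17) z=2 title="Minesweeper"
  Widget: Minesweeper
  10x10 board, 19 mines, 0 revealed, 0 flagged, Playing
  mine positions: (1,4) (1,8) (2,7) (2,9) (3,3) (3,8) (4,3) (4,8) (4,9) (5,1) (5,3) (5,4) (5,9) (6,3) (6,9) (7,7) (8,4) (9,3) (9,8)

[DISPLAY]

■■■■■■■■                      ┃                
■■■■■■■■                      ┃                
■■■■■■■■                      ┃                
■■■■■■■■                      ┃                
■■■■■■■■                      ┃                
■■■■■■■■                      ┃━━━━━━━┓        
■■■■■■■■                      ┃       ┃        
■■■■■■■■                      ┃───────┨        
■■■■■■■■                      ┃       ┃        
                              ┃       ┃        
                              ┃       ┃        
                              ┃       ┃        
━━━━━━━━━━━━━━━━━━━━━━━━━━━━━━┛       ┃        
 ┃···█████···██··█······              ┃        
 ┃···████···█·██··███··█              ┃        
 ┃·······█·█··█····█··██              ┃        
 ┃··██··█··██··█·····█··              ┃        
 ┃···█·███·█·█·█··█·█···              ┃        
 ┃█··█·············██···              ┃        
 ┗━━━━━━━━━━━━━━━━━━━━━━━━━━━━━━━━━━━━┛        


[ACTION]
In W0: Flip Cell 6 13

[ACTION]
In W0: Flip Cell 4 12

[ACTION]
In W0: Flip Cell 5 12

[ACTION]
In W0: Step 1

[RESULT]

■■■■■■■■                      ┃                
■■■■■■■■                      ┃                
■■■■■■■■                      ┃                
■■■■■■■■                      ┃                
■■■■■■■■                      ┃                
■■■■■■■■                      ┃━━━━━━━┓        
■■■■■■■■                      ┃       ┃        
■■■■■■■■                      ┃───────┨        
■■■■■■■■                      ┃       ┃        
                              ┃       ┃        
                              ┃       ┃        
                              ┃       ┃        
━━━━━━━━━━━━━━━━━━━━━━━━━━━━━━┛       ┃        
 ┃·······█·█······█··██·              ┃        
 ┃···█····█·█·█···███·██              ┃        
 ┃··█····███··██··██·███              ┃        
 ┃··████···█·█·█···████·              ┃        
 ┃···█·█████··█·····██··              ┃        
 ┃·······██·█····█··█···              ┃        
 ┗━━━━━━━━━━━━━━━━━━━━━━━━━━━━━━━━━━━━┛        


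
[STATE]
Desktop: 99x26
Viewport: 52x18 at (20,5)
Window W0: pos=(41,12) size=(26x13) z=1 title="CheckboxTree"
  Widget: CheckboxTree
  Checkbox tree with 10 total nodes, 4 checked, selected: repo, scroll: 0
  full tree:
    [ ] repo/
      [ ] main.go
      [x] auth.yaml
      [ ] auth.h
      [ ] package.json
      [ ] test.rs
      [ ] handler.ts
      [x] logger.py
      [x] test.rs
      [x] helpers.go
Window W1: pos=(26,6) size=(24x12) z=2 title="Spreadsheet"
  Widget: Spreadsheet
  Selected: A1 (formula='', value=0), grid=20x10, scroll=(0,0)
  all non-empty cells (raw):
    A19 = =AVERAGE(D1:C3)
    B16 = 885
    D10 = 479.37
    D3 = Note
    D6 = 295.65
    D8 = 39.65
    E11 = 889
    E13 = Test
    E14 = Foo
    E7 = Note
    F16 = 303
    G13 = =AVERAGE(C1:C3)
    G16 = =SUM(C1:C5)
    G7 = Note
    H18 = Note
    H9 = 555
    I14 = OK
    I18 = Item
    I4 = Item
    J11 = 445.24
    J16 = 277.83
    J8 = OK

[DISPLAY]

                                                    
      ┏━━━━━━━━━━━━━━━━━━━━━━┓                      
      ┃ Spreadsheet          ┃                      
      ┠──────────────────────┨                      
      ┃A1:                   ┃                      
      ┃       A       B      ┃                      
      ┃----------------------┃                      
      ┃  1      [0]       0  ┃━━━━━━━━━━━━━━━━┓     
      ┃  2        0       0  ┃xTree           ┃     
      ┃  3        0       0  ┃────────────────┨     
      ┃  4        0       0  ┃o/              ┃     
      ┃  5        0       0  ┃ain.go          ┃     
      ┗━━━━━━━━━━━━━━━━━━━━━━┛uth.yaml        ┃     
                     ┃   [ ] auth.h           ┃     
                     ┃   [ ] package.json     ┃     
                     ┃   [ ] test.rs          ┃     
                     ┃   [ ] handler.ts       ┃     
                     ┃   [x] logger.py        ┃     


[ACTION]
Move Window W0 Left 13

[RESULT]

                                                    
      ┏━━━━━━━━━━━━━━━━━━━━━━┓                      
      ┃ Spreadsheet          ┃                      
      ┠──────────────────────┨                      
      ┃A1:                   ┃                      
      ┃       A       B      ┃                      
      ┃----------------------┃                      
      ┃  1      [0]       0  ┃━━━┓                  
      ┃  2        0       0  ┃   ┃                  
      ┃  3        0       0  ┃───┨                  
      ┃  4        0       0  ┃   ┃                  
      ┃  5        0       0  ┃   ┃                  
      ┗━━━━━━━━━━━━━━━━━━━━━━┛   ┃                  
        ┃   [ ] auth.h           ┃                  
        ┃   [ ] package.json     ┃                  
        ┃   [ ] test.rs          ┃                  
        ┃   [ ] handler.ts       ┃                  
        ┃   [x] logger.py        ┃                  


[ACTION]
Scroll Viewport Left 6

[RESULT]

                                                    
            ┏━━━━━━━━━━━━━━━━━━━━━━┓                
            ┃ Spreadsheet          ┃                
            ┠──────────────────────┨                
            ┃A1:                   ┃                
            ┃       A       B      ┃                
            ┃----------------------┃                
            ┃  1      [0]       0  ┃━━━┓            
            ┃  2        0       0  ┃   ┃            
            ┃  3        0       0  ┃───┨            
            ┃  4        0       0  ┃   ┃            
            ┃  5        0       0  ┃   ┃            
            ┗━━━━━━━━━━━━━━━━━━━━━━┛   ┃            
              ┃   [ ] auth.h           ┃            
              ┃   [ ] package.json     ┃            
              ┃   [ ] test.rs          ┃            
              ┃   [ ] handler.ts       ┃            
              ┃   [x] logger.py        ┃            


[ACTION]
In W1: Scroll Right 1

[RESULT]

                                                    
            ┏━━━━━━━━━━━━━━━━━━━━━━┓                
            ┃ Spreadsheet          ┃                
            ┠──────────────────────┨                
            ┃A1:                   ┃                
            ┃       B       C      ┃                
            ┃----------------------┃                
            ┃  1        0       0  ┃━━━┓            
            ┃  2        0       0  ┃   ┃            
            ┃  3        0       0No┃───┨            
            ┃  4        0       0  ┃   ┃            
            ┃  5        0       0  ┃   ┃            
            ┗━━━━━━━━━━━━━━━━━━━━━━┛   ┃            
              ┃   [ ] auth.h           ┃            
              ┃   [ ] package.json     ┃            
              ┃   [ ] test.rs          ┃            
              ┃   [ ] handler.ts       ┃            
              ┃   [x] logger.py        ┃            


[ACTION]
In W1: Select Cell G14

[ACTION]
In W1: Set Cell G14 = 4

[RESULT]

                                                    
            ┏━━━━━━━━━━━━━━━━━━━━━━┓                
            ┃ Spreadsheet          ┃                
            ┠──────────────────────┨                
            ┃G14: 4                ┃                
            ┃       B       C      ┃                
            ┃----------------------┃                
            ┃  1        0       0  ┃━━━┓            
            ┃  2        0       0  ┃   ┃            
            ┃  3        0       0No┃───┨            
            ┃  4        0       0  ┃   ┃            
            ┃  5        0       0  ┃   ┃            
            ┗━━━━━━━━━━━━━━━━━━━━━━┛   ┃            
              ┃   [ ] auth.h           ┃            
              ┃   [ ] package.json     ┃            
              ┃   [ ] test.rs          ┃            
              ┃   [ ] handler.ts       ┃            
              ┃   [x] logger.py        ┃            


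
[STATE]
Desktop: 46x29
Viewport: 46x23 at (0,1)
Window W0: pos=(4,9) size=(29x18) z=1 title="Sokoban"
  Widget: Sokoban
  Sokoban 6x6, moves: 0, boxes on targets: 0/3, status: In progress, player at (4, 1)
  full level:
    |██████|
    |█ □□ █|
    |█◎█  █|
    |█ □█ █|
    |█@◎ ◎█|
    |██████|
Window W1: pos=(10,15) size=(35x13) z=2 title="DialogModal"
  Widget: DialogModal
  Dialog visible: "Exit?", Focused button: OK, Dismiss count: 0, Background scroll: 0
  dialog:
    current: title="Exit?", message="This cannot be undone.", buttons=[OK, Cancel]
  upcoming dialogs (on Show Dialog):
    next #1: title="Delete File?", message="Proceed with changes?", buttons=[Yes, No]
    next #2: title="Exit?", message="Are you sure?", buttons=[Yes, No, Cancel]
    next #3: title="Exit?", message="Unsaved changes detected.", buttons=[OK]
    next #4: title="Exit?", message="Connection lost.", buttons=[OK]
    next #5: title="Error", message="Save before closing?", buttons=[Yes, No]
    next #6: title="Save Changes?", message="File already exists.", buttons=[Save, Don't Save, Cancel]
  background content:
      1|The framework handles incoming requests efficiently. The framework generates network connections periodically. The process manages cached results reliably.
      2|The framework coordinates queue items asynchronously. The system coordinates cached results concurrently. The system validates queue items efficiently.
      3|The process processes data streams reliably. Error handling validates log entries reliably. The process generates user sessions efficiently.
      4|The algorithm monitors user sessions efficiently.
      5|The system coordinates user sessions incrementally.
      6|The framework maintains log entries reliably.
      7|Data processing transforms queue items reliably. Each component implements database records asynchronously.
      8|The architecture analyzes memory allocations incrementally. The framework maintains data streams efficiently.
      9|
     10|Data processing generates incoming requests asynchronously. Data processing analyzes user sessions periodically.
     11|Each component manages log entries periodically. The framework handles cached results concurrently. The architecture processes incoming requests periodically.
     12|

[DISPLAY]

                                              
                                              
                                              
                                              
                                              
                                              
                                              
                                              
    ┏━━━━━━━━━━━━━━━━━━━━━━━━━━━┓             
    ┃ Sokoban                   ┃             
    ┠───────────────────────────┨             
    ┃██████                     ┃             
    ┃█ □□ █                     ┃             
    ┃█◎█  █                     ┃             
    ┃█ □█ ┏━━━━━━━━━━━━━━━━━━━━━━━━━━━━━━━━━┓ 
    ┃█@◎ ◎┃ DialogModal                     ┃ 
    ┃█████┠─────────────────────────────────┨ 
    ┃Moves┃The framework handles incoming re┃ 
    ┃     ┃The framework coordinates queue i┃ 
    ┃     ┃The┌────────────────────────┐ream┃ 
    ┃     ┃The│         Exit?          │essi┃ 
    ┃     ┃The│ This cannot be undone. │essi┃ 
    ┃     ┃The│     [OK]  Cancel       │ntri┃ 


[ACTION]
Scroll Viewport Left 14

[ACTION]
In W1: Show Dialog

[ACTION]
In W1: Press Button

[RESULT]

                                              
                                              
                                              
                                              
                                              
                                              
                                              
                                              
    ┏━━━━━━━━━━━━━━━━━━━━━━━━━━━┓             
    ┃ Sokoban                   ┃             
    ┠───────────────────────────┨             
    ┃██████                     ┃             
    ┃█ □□ █                     ┃             
    ┃█◎█  █                     ┃             
    ┃█ □█ ┏━━━━━━━━━━━━━━━━━━━━━━━━━━━━━━━━━┓ 
    ┃█@◎ ◎┃ DialogModal                     ┃ 
    ┃█████┠─────────────────────────────────┨ 
    ┃Moves┃The framework handles incoming re┃ 
    ┃     ┃The framework coordinates queue i┃ 
    ┃     ┃The process processes data stream┃ 
    ┃     ┃The algorithm monitors user sessi┃ 
    ┃     ┃The system coordinates user sessi┃ 
    ┃     ┃The framework maintains log entri┃ 


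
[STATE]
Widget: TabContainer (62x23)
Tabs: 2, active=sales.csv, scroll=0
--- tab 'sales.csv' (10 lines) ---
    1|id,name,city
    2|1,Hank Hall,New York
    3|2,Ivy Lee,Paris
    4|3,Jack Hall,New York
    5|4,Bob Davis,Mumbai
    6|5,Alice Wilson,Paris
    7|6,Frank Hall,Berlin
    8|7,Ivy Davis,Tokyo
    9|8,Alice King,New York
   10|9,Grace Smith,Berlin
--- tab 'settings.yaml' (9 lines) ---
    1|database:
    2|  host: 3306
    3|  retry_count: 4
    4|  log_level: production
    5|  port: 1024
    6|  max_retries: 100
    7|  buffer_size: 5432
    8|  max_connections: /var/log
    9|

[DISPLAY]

[sales.csv]│ settings.yaml                                    
──────────────────────────────────────────────────────────────
id,name,city                                                  
1,Hank Hall,New York                                          
2,Ivy Lee,Paris                                               
3,Jack Hall,New York                                          
4,Bob Davis,Mumbai                                            
5,Alice Wilson,Paris                                          
6,Frank Hall,Berlin                                           
7,Ivy Davis,Tokyo                                             
8,Alice King,New York                                         
9,Grace Smith,Berlin                                          
                                                              
                                                              
                                                              
                                                              
                                                              
                                                              
                                                              
                                                              
                                                              
                                                              
                                                              


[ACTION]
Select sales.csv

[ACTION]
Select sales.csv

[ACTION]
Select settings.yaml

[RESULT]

 sales.csv │[settings.yaml]                                   
──────────────────────────────────────────────────────────────
database:                                                     
  host: 3306                                                  
  retry_count: 4                                              
  log_level: production                                       
  port: 1024                                                  
  max_retries: 100                                            
  buffer_size: 5432                                           
  max_connections: /var/log                                   
                                                              
                                                              
                                                              
                                                              
                                                              
                                                              
                                                              
                                                              
                                                              
                                                              
                                                              
                                                              
                                                              


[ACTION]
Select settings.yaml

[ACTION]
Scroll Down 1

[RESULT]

 sales.csv │[settings.yaml]                                   
──────────────────────────────────────────────────────────────
  host: 3306                                                  
  retry_count: 4                                              
  log_level: production                                       
  port: 1024                                                  
  max_retries: 100                                            
  buffer_size: 5432                                           
  max_connections: /var/log                                   
                                                              
                                                              
                                                              
                                                              
                                                              
                                                              
                                                              
                                                              
                                                              
                                                              
                                                              
                                                              
                                                              
                                                              


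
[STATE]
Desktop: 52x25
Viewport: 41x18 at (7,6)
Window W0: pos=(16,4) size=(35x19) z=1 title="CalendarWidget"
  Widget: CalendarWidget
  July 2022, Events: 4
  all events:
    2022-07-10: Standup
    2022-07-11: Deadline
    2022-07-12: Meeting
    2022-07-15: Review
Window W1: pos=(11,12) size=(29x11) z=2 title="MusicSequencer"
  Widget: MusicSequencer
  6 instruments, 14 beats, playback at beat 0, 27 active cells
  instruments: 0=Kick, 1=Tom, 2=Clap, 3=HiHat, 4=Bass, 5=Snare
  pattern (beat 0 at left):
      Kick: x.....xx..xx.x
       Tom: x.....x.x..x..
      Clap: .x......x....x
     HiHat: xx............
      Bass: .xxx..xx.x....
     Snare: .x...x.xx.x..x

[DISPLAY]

         ┠───────────────────────────────
         ┃            July 2022          
         ┃Mo Tu We Th Fr Sa Su           
         ┃             1  2  3           
         ┃ 4  5  6  7  8  9 10*          
         ┃11* 12* 13 14 15* 16 17        
    ┏━━━━━━━━━━━━━━━━━━━━━━━━━━━┓        
    ┃ MusicSequencer            ┃        
    ┠───────────────────────────┨        
    ┃      ▼1234567890123       ┃        
    ┃  Kick█·····██··██·█       ┃        
    ┃   Tom█·····█·█··█··       ┃        
    ┃  Clap·█······█····█       ┃        
    ┃ HiHat██············       ┃        
    ┃  Bass·███··██·█····       ┃        
    ┃ Snare·█···█·██·█··█       ┃        
    ┗━━━━━━━━━━━━━━━━━━━━━━━━━━━┛━━━━━━━━
                                         


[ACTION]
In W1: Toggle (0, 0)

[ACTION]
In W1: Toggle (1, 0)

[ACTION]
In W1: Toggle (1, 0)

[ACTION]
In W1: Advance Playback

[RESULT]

         ┠───────────────────────────────
         ┃            July 2022          
         ┃Mo Tu We Th Fr Sa Su           
         ┃             1  2  3           
         ┃ 4  5  6  7  8  9 10*          
         ┃11* 12* 13 14 15* 16 17        
    ┏━━━━━━━━━━━━━━━━━━━━━━━━━━━┓        
    ┃ MusicSequencer            ┃        
    ┠───────────────────────────┨        
    ┃      0▼234567890123       ┃        
    ┃  Kick······██··██·█       ┃        
    ┃   Tom█·····█·█··█··       ┃        
    ┃  Clap·█······█····█       ┃        
    ┃ HiHat██············       ┃        
    ┃  Bass·███··██·█····       ┃        
    ┃ Snare·█···█·██·█··█       ┃        
    ┗━━━━━━━━━━━━━━━━━━━━━━━━━━━┛━━━━━━━━
                                         


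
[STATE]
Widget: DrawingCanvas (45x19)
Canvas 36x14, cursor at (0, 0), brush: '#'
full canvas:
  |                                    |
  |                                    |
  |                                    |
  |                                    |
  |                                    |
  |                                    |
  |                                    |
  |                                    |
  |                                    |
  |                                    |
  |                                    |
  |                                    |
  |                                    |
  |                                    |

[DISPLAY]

+                                            
                                             
                                             
                                             
                                             
                                             
                                             
                                             
                                             
                                             
                                             
                                             
                                             
                                             
                                             
                                             
                                             
                                             
                                             


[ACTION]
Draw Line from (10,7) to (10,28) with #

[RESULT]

+                                            
                                             
                                             
                                             
                                             
                                             
                                             
                                             
                                             
                                             
       ######################                
                                             
                                             
                                             
                                             
                                             
                                             
                                             
                                             


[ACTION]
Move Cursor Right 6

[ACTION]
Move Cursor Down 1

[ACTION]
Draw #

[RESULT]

                                             
      #                                      
                                             
                                             
                                             
                                             
                                             
                                             
                                             
                                             
       ######################                
                                             
                                             
                                             
                                             
                                             
                                             
                                             
                                             


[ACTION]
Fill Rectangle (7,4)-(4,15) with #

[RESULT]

                                             
      #                                      
                                             
                                             
    ############                             
    ############                             
    ############                             
    ############                             
                                             
                                             
       ######################                
                                             
                                             
                                             
                                             
                                             
                                             
                                             
                                             


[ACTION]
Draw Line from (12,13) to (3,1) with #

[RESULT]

                                             
      #                                      
                                             
 #                                           
  # ############                             
   #############                             
    ############                             
    ############                             
       ##                                    
         #                                   
       ######################                
           ##                                
             #                               
                                             
                                             
                                             
                                             
                                             
                                             


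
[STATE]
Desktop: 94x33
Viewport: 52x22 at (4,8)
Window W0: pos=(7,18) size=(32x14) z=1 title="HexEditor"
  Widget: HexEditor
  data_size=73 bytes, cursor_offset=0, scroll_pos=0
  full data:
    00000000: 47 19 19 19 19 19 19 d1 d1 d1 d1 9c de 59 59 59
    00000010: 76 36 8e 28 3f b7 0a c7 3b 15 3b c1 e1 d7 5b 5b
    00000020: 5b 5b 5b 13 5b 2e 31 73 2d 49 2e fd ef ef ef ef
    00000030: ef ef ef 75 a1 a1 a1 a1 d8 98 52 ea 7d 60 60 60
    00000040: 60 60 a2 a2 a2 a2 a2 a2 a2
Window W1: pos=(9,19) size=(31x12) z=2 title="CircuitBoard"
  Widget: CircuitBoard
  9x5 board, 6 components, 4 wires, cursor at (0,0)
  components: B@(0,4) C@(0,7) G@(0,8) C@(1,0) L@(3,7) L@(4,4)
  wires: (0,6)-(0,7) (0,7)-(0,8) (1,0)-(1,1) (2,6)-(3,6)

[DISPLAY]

                                                    
                                                    
                                                    
                                                    
                                                    
                                                    
                                                    
                                                    
                                                    
                                                    
   ┏━━━━━━━━━━━━━━━━━━━━━━━━━━━━━━┓                 
   ┃ ┏━━━━━━━━━━━━━━━━━━━━━━━━━━━━━┓                
   ┠─┃ CircuitBoard                ┃                
   ┃0┠─────────────────────────────┨                
   ┃0┃   0 1 2 3 4 5 6 7 8         ┃                
   ┃0┃0  [.]              B       ·┃                
   ┃0┃                             ┃                
   ┃0┃1   C ─ ·                    ┃                
   ┃ ┃                             ┃                
   ┃ ┃2                           ·┃                
   ┃ ┃                            │┃                
   ┃ ┃3                           ·┃                


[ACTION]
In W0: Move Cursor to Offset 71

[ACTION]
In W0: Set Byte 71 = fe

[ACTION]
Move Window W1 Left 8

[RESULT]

                                                    
                                                    
                                                    
                                                    
                                                    
                                                    
                                                    
                                                    
                                                    
                                                    
   ┏━━━━━━━━━━━━━━━━━━━━━━━━━━━━━━┓                 
━━━━━━━━━━━━━━━━━━━━━━━━━━━┓      ┃                 
ircuitBoard                ┃──────┨                 
───────────────────────────┨ 19 19┃                 
 0 1 2 3 4 5 6 7 8         ┃ b7 0a┃                 
 [.]              B       ·┃ 2e 31┃                 
                           ┃ a1 a1┃                 
  C ─ ·                    ┃ a2 a2┃                 
                           ┃      ┃                 
                          ·┃      ┃                 
                          │┃      ┃                 
                          ·┃      ┃                 


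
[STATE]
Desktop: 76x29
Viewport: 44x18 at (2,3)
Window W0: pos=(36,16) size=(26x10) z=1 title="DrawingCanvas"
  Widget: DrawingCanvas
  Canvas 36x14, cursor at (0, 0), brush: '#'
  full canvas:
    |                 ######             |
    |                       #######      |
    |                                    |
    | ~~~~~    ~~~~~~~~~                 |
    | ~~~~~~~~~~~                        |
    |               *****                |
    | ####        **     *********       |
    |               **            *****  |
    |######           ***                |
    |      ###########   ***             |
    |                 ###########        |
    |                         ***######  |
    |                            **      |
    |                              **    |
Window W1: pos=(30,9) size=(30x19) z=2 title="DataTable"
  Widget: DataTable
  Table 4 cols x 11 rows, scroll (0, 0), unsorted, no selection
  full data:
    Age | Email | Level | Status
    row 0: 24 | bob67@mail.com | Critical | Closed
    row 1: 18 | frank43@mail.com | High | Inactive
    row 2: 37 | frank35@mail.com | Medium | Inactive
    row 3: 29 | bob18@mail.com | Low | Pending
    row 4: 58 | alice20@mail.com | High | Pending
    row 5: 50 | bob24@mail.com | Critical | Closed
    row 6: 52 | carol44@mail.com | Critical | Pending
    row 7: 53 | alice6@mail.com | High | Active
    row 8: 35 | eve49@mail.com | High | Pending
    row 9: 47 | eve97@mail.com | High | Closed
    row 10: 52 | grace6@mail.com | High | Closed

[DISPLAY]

                                            
                                            
                                            
                                            
                                            
                                            
                            ┏━━━━━━━━━━━━━━━
                            ┃ DataTable     
                            ┠───────────────
                            ┃Age│Email      
                            ┃───┼───────────
                            ┃24 │bob67@mail.
                            ┃18 │frank43@mai
                            ┃37 │frank35@mai
                            ┃29 │bob18@mail.
                            ┃58 │alice20@mai
                            ┃50 │bob24@mail.
                            ┃52 │carol44@mai


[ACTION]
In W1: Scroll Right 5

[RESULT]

                                            
                                            
                                            
                                            
                                            
                                            
                            ┏━━━━━━━━━━━━━━━
                            ┃ DataTable     
                            ┠───────────────
                            ┃mail           
                            ┃───────────────
                            ┃ob67@mail.com  
                            ┃rank43@mail.com
                            ┃rank35@mail.com
                            ┃ob18@mail.com  
                            ┃lice20@mail.com
                            ┃ob24@mail.com  
                            ┃arol44@mail.com


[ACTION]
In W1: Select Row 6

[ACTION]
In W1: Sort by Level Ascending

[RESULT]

                                            
                                            
                                            
                                            
                                            
                                            
                            ┏━━━━━━━━━━━━━━━
                            ┃ DataTable     
                            ┠───────────────
                            ┃mail           
                            ┃───────────────
                            ┃ob67@mail.com  
                            ┃ob24@mail.com  
                            ┃arol44@mail.com
                            ┃rank43@mail.com
                            ┃lice20@mail.com
                            ┃lice6@mail.com 
                            ┃ve49@mail.com  
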